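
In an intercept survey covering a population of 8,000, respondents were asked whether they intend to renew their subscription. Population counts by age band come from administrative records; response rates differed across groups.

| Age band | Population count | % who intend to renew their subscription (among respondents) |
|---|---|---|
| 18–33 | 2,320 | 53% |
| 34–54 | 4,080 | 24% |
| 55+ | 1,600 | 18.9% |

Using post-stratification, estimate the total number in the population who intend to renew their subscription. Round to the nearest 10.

Estimated count per cell = population count × respondent percentage:
  18–33: 2,320 × 53% = 1229.6
  34–54: 4,080 × 24% = 979.2
  55+: 1,600 × 18.9% = 302.4
Estimated total = 2511.2 → 2,510.

2,510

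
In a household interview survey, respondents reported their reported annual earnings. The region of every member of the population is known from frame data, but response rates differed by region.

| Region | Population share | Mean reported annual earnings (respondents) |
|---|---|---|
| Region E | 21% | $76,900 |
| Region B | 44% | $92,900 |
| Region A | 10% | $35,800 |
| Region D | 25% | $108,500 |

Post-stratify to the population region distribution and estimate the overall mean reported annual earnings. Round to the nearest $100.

Each cell contributes population-share × respondent value:
  Region E: 0.21 × 76,900 = 16,149
  Region B: 0.44 × 92,900 = 40,876
  Region A: 0.1 × 35,800 = 3580
  Region D: 0.25 × 108,500 = 27,125
Post-stratified estimate = 87,730 → $87,700.

$87,700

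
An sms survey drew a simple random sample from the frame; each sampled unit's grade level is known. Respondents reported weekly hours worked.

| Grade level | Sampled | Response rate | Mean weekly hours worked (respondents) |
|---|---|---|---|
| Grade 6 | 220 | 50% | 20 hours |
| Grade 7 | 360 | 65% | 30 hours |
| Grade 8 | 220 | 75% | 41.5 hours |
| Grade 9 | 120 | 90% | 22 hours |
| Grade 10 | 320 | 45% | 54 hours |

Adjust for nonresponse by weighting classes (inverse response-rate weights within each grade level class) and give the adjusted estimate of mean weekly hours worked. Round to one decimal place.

35.7

Inverse-response-rate weighting restores each class to its sampled count, so class totals weight by n_sampled:
  Grade 6: 220 × 20 = 4400
  Grade 7: 360 × 30 = 10,800
  Grade 8: 220 × 41.5 = 9130
  Grade 9: 120 × 22 = 2640
  Grade 10: 320 × 54 = 17,280
Adjusted estimate = 44,250 / 1,240 = 35.6855 → 35.7.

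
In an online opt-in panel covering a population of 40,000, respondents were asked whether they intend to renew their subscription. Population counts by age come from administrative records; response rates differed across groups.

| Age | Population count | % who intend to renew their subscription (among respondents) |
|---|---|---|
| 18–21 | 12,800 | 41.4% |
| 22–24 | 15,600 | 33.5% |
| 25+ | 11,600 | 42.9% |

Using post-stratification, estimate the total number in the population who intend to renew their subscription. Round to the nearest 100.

15,500

Apply each group's respondent rate to its population count:
  18–21: 12,800 × 41.4% = 5299.2
  22–24: 15,600 × 33.5% = 5226
  25+: 11,600 × 42.9% = 4976.4
Estimated total = 15501.6 → 15,500.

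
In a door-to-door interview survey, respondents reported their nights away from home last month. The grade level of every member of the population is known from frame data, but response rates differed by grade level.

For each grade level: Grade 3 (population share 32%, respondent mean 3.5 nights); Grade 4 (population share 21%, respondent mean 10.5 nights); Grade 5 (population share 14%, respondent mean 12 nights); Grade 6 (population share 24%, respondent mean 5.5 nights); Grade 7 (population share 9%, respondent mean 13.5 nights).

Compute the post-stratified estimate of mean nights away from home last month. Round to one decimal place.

7.5

Reweight to the known grade level distribution:
  Grade 3: 0.32 × 3.5 = 1.12
  Grade 4: 0.21 × 10.5 = 2.205
  Grade 5: 0.14 × 12 = 1.68
  Grade 6: 0.24 × 5.5 = 1.32
  Grade 7: 0.09 × 13.5 = 1.215
Post-stratified estimate = 7.54 → 7.5.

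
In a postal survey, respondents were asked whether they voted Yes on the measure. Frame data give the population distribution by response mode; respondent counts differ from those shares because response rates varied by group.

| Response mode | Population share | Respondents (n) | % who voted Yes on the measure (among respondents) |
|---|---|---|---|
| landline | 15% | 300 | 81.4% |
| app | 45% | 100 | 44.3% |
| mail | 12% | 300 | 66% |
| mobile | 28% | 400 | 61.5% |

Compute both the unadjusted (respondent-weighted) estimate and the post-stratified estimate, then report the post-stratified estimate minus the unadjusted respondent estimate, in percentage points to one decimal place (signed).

-9.3 percentage points

Without adjustment, the pooled respondent share is:
  (300/1100)×81.4 + (100/1100)×44.3 + (300/1100)×66 + (400/1100)×61.5 = 66.5909%
Reweighting by population response mode shares:
  0.15×81.4 + 0.45×44.3 + 0.12×66 + 0.28×61.5 = 57.285%
Difference = 57.285 − 66.5909 = -9.3059 pp.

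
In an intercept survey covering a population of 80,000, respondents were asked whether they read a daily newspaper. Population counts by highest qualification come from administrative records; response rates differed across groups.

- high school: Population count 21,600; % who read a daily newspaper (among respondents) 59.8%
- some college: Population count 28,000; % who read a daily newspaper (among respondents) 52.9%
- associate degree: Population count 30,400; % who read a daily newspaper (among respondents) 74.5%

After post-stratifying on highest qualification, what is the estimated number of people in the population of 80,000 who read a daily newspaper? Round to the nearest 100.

50,400

Estimated count per cell = population count × respondent percentage:
  high school: 21,600 × 59.8% = 12916.8
  some college: 28,000 × 52.9% = 14,812
  associate degree: 30,400 × 74.5% = 22,648
Estimated total = 50376.8 → 50,400.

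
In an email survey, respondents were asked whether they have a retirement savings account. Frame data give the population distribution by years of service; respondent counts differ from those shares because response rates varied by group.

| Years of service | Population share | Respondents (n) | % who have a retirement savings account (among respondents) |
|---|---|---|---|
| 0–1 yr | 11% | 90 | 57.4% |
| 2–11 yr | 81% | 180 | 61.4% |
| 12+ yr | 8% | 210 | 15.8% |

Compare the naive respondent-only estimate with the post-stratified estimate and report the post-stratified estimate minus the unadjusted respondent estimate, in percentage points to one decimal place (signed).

+16.6 percentage points

Without adjustment, the pooled respondent share is:
  (90/480)×57.4 + (180/480)×61.4 + (210/480)×15.8 = 40.7%
Post-stratified estimate weights by population shares:
  0.11×57.4 + 0.81×61.4 + 0.08×15.8 = 57.312%
Difference = 57.312 − 40.7 = 16.612 pp.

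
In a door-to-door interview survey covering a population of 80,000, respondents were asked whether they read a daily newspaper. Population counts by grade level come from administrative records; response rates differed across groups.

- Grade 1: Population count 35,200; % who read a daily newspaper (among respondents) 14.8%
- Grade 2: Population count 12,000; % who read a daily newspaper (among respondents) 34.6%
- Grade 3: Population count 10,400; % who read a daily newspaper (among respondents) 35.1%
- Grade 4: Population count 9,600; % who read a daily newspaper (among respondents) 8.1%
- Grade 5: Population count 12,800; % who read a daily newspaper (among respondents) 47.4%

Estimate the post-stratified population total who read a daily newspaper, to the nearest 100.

Apply each group's respondent rate to its population count:
  Grade 1: 35,200 × 14.8% = 5209.6
  Grade 2: 12,000 × 34.6% = 4152
  Grade 3: 10,400 × 35.1% = 3650.4
  Grade 4: 9,600 × 8.1% = 777.6
  Grade 5: 12,800 × 47.4% = 6067.2
Estimated total = 19856.8 → 19,900.

19,900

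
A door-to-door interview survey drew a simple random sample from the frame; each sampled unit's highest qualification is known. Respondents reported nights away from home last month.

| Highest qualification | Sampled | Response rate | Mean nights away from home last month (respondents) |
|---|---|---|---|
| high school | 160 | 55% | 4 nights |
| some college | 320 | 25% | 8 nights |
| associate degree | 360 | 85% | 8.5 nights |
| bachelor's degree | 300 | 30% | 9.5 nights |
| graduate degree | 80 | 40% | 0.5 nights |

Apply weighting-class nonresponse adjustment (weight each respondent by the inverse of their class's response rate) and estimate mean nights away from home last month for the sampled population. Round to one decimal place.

7.5

Each respondent's weight = sampled/responded in their class; summing within a class gives n_sampled, so:
  high school: 160 × 4 = 640
  some college: 320 × 8 = 2560
  associate degree: 360 × 8.5 = 3060
  bachelor's degree: 300 × 9.5 = 2850
  graduate degree: 80 × 0.5 = 40
Adjusted estimate = 9150 / 1,220 = 7.5 → 7.5.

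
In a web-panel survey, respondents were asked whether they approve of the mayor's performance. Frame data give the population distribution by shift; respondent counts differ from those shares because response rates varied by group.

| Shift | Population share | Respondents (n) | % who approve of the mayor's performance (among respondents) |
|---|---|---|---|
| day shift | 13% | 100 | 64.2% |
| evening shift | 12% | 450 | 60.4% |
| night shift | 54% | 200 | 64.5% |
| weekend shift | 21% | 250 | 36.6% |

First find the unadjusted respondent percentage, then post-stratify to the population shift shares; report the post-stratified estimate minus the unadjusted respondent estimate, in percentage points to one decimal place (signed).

Naive respondent-only estimate (weights = respondent counts):
  (100/1000)×64.2 + (450/1000)×60.4 + (200/1000)×64.5 + (250/1000)×36.6 = 55.65%
Post-stratifying to population shares instead:
  0.13×64.2 + 0.12×60.4 + 0.54×64.5 + 0.21×36.6 = 58.11%
Difference = 58.11 − 55.65 = 2.46 pp.

+2.5 percentage points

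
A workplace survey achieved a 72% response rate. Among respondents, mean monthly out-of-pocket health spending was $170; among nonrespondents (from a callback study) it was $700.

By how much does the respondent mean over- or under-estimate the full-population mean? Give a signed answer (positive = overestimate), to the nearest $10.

Nonresponse fraction = 1 − 0.72 = 0.28.
Bias = (nonresponse fraction) × (respondent mean − nonrespondent mean)
     = 0.28 × (170 − 700) = 0.28 × -530 = -148.4.

-$150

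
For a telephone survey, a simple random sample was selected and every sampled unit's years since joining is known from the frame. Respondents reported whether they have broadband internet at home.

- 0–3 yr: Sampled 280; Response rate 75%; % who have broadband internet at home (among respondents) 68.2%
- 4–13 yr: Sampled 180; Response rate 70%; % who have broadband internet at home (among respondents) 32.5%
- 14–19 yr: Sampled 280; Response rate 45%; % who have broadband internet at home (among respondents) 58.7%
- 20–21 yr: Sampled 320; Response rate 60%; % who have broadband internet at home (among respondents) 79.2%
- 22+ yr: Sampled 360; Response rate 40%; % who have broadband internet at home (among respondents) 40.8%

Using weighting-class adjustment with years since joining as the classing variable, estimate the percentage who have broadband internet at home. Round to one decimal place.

57.3%

Each respondent's weight = sampled/responded in their class; summing within a class gives n_sampled, so:
  0–3 yr: 280 × 68.2 = 19,096
  4–13 yr: 180 × 32.5 = 5850
  14–19 yr: 280 × 58.7 = 16,436
  20–21 yr: 320 × 79.2 = 25,344
  22+ yr: 360 × 40.8 = 14688
Adjusted estimate = 81,414 / 1,420 = 57.3338 → 57.3%.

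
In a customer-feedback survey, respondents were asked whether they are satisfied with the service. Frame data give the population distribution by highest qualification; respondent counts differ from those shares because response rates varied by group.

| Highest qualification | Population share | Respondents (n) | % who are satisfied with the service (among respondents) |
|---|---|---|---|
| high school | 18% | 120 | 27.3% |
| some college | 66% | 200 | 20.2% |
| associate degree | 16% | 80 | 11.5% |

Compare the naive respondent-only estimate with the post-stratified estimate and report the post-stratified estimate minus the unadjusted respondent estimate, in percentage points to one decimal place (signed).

Without adjustment, the pooled respondent share is:
  (120/400)×27.3 + (200/400)×20.2 + (80/400)×11.5 = 20.59%
Post-stratified estimate weights by population shares:
  0.18×27.3 + 0.66×20.2 + 0.16×11.5 = 20.086%
Difference = 20.086 − 20.59 = -0.504 pp.

-0.5 percentage points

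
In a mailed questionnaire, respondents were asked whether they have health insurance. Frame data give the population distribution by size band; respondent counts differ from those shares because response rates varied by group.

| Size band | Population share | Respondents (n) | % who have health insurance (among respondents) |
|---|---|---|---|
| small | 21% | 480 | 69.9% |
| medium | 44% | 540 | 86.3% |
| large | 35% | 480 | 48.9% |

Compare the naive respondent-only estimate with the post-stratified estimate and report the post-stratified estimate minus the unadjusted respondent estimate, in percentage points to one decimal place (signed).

+0.7 percentage points

Unadjusted (pooled respondent) estimate weights by respondent counts:
  (480/1500)×69.9 + (540/1500)×86.3 + (480/1500)×48.9 = 69.084%
Post-stratifying to population shares instead:
  0.21×69.9 + 0.44×86.3 + 0.35×48.9 = 69.766%
Difference = 69.766 − 69.084 = 0.682 pp.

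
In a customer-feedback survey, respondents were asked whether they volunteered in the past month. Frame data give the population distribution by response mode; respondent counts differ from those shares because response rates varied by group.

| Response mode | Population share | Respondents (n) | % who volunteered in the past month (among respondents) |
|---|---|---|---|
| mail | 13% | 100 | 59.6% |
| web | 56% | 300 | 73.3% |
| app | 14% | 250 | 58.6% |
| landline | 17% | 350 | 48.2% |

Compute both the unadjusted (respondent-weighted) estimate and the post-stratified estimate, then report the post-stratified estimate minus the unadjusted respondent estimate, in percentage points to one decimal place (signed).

Unadjusted (pooled respondent) estimate weights by respondent counts:
  (100/1000)×59.6 + (300/1000)×73.3 + (250/1000)×58.6 + (350/1000)×48.2 = 59.47%
Post-stratified estimate weights by population shares:
  0.13×59.6 + 0.56×73.3 + 0.14×58.6 + 0.17×48.2 = 65.194%
Difference = 65.194 − 59.47 = 5.724 pp.

+5.7 percentage points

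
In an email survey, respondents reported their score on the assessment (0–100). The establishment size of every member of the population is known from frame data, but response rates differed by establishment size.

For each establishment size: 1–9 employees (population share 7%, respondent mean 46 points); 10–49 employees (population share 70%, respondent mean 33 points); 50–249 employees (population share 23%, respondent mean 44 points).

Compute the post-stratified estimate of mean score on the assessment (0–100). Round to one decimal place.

36.4

Reweight to the known establishment size distribution:
  1–9 employees: 0.07 × 46 = 3.22
  10–49 employees: 0.7 × 33 = 23.1
  50–249 employees: 0.23 × 44 = 10.12
Post-stratified estimate = 36.44 → 36.4.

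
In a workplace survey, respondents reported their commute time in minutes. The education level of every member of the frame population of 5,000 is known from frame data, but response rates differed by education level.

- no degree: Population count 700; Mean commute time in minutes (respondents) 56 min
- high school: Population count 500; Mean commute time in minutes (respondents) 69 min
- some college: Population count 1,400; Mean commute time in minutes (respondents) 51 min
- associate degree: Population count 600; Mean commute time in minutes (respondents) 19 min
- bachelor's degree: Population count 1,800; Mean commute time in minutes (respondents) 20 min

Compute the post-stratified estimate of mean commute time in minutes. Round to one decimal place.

38.5

Post-stratification weights by population share, not respondent share:
  no degree: (700/5,000) × 56 = 7.84
  high school: (500/5,000) × 69 = 6.9
  some college: (1,400/5,000) × 51 = 14.28
  associate degree: (600/5,000) × 19 = 2.28
  bachelor's degree: (1,800/5,000) × 20 = 7.2
Post-stratified estimate = 38.5 → 38.5.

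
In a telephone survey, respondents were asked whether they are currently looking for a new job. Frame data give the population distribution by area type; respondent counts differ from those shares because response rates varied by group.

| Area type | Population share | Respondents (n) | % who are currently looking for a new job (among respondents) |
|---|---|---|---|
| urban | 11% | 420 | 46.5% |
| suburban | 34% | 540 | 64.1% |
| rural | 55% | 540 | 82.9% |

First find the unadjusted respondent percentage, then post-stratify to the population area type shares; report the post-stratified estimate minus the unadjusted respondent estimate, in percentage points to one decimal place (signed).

+6.6 percentage points

Unadjusted (pooled respondent) estimate weights by respondent counts:
  (420/1500)×46.5 + (540/1500)×64.1 + (540/1500)×82.9 = 65.94%
Post-stratified estimate weights by population shares:
  0.11×46.5 + 0.34×64.1 + 0.55×82.9 = 72.504%
Difference = 72.504 − 65.94 = 6.564 pp.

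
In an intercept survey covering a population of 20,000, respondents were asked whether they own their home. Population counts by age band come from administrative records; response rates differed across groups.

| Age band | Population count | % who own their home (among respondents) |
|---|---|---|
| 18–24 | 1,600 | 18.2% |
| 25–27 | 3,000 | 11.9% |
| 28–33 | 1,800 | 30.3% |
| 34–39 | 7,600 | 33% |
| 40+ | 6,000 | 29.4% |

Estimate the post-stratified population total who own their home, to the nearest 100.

Each cell contributes its population count × the respondent rate:
  18–24: 1,600 × 18.2% = 291.2
  25–27: 3,000 × 11.9% = 357
  28–33: 1,800 × 30.3% = 545.4
  34–39: 7,600 × 33% = 2508
  40+: 6,000 × 29.4% = 1764
Estimated total = 5465.6 → 5,500.

5,500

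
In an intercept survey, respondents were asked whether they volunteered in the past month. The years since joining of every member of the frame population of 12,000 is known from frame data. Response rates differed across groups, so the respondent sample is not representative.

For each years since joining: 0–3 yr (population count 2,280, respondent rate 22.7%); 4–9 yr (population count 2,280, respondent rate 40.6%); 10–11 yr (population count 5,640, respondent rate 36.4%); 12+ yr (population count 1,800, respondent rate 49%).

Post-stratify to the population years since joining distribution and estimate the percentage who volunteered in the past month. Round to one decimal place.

Post-stratification weights by population share, not respondent share:
  0–3 yr: (2,280/12,000) × 22.7 = 4.313
  4–9 yr: (2,280/12,000) × 40.6 = 7.714
  10–11 yr: (5,640/12,000) × 36.4 = 17.108
  12+ yr: (1,800/12,000) × 49 = 7.35
Post-stratified estimate = 36.485 → 36.5%.

36.5%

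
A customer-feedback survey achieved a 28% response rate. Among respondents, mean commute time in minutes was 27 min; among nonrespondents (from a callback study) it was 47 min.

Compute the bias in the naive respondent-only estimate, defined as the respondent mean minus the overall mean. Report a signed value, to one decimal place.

-14.4

Nonresponse fraction = 1 − 0.28 = 0.72.
Bias = (nonresponse fraction) × (respondent mean − nonrespondent mean)
     = 0.72 × (27 − 47) = 0.72 × -20 = -14.4.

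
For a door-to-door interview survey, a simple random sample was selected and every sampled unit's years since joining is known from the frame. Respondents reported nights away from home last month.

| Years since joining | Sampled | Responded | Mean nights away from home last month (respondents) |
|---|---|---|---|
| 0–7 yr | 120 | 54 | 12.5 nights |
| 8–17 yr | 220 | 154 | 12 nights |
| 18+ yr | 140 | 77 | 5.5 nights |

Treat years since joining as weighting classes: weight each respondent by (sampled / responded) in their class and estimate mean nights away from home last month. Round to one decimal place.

10.2

Response rates by class: 0–7 yr 54/120 = 45%, 8–17 yr 154/220 = 70%, 18+ yr 77/140 = 55%.
Inverse-response-rate weighting restores each class to its sampled count, so class totals weight by n_sampled:
  0–7 yr: 120 × 12.5 = 1500
  8–17 yr: 220 × 12 = 2640
  18+ yr: 140 × 5.5 = 770
Adjusted estimate = 4910 / 480 = 10.2292 → 10.2.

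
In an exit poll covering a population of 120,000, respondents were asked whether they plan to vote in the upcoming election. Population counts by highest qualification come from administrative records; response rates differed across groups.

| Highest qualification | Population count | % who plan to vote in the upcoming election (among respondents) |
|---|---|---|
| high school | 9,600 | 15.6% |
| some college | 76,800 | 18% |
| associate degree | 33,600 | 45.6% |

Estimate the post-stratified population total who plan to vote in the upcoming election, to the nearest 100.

30,600

Apply each group's respondent rate to its population count:
  high school: 9,600 × 15.6% = 1497.6
  some college: 76,800 × 18% = 13,824
  associate degree: 33,600 × 45.6% = 15321.6
Estimated total = 30643.2 → 30,600.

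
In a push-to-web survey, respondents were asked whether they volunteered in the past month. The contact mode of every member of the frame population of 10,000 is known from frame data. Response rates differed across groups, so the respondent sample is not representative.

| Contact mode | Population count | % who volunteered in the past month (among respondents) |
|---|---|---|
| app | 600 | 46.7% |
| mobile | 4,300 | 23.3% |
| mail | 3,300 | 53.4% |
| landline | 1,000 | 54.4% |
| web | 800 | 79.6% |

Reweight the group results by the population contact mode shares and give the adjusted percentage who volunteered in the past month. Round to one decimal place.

Reweight to the known contact mode distribution:
  app: (600/10,000) × 46.7 = 2.802
  mobile: (4,300/10,000) × 23.3 = 10.019
  mail: (3,300/10,000) × 53.4 = 17.622
  landline: (1,000/10,000) × 54.4 = 5.44
  web: (800/10,000) × 79.6 = 6.368
Post-stratified estimate = 42.251 → 42.3%.

42.3%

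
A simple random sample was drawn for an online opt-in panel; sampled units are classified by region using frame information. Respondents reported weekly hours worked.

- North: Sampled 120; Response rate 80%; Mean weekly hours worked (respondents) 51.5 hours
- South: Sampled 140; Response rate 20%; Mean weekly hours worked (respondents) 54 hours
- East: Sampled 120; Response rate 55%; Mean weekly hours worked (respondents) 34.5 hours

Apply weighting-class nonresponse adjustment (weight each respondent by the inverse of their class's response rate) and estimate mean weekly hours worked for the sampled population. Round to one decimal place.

47.1

Weighting each respondent by the inverse class response rate inflates each class back to its sampled size, so the class weight is n_sampled:
  North: 120 × 51.5 = 6180
  South: 140 × 54 = 7560
  East: 120 × 34.5 = 4140
Adjusted estimate = 17,880 / 380 = 47.0526 → 47.1.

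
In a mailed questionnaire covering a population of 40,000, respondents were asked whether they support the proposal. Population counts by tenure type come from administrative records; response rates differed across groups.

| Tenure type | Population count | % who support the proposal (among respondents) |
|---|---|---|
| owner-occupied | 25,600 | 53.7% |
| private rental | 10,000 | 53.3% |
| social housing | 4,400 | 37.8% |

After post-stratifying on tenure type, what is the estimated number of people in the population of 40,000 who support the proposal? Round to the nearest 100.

20,700

Each cell contributes its population count × the respondent rate:
  owner-occupied: 25,600 × 53.7% = 13747.2
  private rental: 10,000 × 53.3% = 5330
  social housing: 4,400 × 37.8% = 1663.2
Estimated total = 20740.4 → 20,700.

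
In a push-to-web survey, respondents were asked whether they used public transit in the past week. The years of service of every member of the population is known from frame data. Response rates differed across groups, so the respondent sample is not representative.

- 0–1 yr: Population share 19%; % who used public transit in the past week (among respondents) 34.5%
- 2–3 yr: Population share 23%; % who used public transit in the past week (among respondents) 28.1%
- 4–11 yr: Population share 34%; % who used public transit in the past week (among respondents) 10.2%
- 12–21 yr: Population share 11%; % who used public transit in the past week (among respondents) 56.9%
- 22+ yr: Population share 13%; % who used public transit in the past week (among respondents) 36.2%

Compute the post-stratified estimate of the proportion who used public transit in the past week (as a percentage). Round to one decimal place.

Post-stratification weights by population share, not respondent share:
  0–1 yr: 0.19 × 34.5 = 6.555
  2–3 yr: 0.23 × 28.1 = 6.463
  4–11 yr: 0.34 × 10.2 = 3.468
  12–21 yr: 0.11 × 56.9 = 6.259
  22+ yr: 0.13 × 36.2 = 4.706
Post-stratified estimate = 27.451 → 27.5%.

27.5%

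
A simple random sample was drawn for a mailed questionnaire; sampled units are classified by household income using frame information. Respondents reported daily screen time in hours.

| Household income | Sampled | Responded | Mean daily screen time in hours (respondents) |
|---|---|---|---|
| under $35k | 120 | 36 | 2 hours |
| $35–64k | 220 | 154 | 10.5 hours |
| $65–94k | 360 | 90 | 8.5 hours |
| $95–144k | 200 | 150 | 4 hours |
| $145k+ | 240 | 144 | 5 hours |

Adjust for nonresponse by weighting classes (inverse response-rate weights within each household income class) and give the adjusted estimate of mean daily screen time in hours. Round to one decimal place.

Response rates by class: under $35k 36/120 = 30%, $35–64k 154/220 = 70%, $65–94k 90/360 = 25%, $95–144k 150/200 = 75%, $145k+ 144/240 = 60%.
Inverse-response-rate weighting restores each class to its sampled count, so class totals weight by n_sampled:
  under $35k: 120 × 2 = 240
  $35–64k: 220 × 10.5 = 2310
  $65–94k: 360 × 8.5 = 3060
  $95–144k: 200 × 4 = 800
  $145k+: 240 × 5 = 1200
Adjusted estimate = 7610 / 1,140 = 6.67544 → 6.7.

6.7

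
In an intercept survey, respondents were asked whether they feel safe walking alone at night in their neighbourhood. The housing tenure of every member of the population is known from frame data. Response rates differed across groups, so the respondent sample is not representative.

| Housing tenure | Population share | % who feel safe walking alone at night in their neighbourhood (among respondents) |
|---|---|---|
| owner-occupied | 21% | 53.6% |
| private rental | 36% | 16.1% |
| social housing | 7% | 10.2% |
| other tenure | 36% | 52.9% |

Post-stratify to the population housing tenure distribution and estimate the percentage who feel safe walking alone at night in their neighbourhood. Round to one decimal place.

Post-stratification weights by population share, not respondent share:
  owner-occupied: 0.21 × 53.6 = 11.256
  private rental: 0.36 × 16.1 = 5.796
  social housing: 0.07 × 10.2 = 0.714
  other tenure: 0.36 × 52.9 = 19.044
Post-stratified estimate = 36.81 → 36.8%.

36.8%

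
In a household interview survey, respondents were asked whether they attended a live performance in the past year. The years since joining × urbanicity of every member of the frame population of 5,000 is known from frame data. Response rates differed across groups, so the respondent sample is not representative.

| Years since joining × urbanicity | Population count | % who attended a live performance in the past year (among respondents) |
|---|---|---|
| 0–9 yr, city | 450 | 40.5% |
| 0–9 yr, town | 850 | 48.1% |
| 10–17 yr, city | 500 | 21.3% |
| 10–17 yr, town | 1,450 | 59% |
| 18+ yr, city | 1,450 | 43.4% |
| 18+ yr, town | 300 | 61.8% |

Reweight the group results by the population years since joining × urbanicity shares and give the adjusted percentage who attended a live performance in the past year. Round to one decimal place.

Reweight to the known years since joining × urbanicity distribution:
  0–9 yr, city: (450/5,000) × 40.5 = 3.645
  0–9 yr, town: (850/5,000) × 48.1 = 8.177
  10–17 yr, city: (500/5,000) × 21.3 = 2.13
  10–17 yr, town: (1,450/5,000) × 59 = 17.11
  18+ yr, city: (1,450/5,000) × 43.4 = 12.586
  18+ yr, town: (300/5,000) × 61.8 = 3.708
Post-stratified estimate = 47.356 → 47.4%.

47.4%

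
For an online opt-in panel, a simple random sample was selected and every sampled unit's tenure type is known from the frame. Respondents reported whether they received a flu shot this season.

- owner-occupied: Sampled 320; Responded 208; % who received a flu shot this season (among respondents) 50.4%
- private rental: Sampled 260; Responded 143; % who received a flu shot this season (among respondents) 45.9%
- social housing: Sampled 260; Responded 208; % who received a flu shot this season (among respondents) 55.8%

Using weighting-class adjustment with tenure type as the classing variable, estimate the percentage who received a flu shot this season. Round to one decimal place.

50.7%

Class response rates: owner-occupied 208/320 = 65%, private rental 143/260 = 55%, social housing 208/260 = 80%.
Inverse-response-rate weighting restores each class to its sampled count, so class totals weight by n_sampled:
  owner-occupied: 320 × 50.4 = 16,128
  private rental: 260 × 45.9 = 11,934
  social housing: 260 × 55.8 = 14,508
Adjusted estimate = 42,570 / 840 = 50.6786 → 50.7%.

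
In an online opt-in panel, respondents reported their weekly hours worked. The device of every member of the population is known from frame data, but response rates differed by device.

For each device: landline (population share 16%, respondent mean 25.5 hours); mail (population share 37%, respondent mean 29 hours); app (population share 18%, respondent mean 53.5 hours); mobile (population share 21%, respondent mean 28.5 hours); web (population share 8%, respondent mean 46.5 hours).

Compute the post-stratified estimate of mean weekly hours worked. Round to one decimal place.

34.1

Post-stratification weights by population share, not respondent share:
  landline: 0.16 × 25.5 = 4.08
  mail: 0.37 × 29 = 10.73
  app: 0.18 × 53.5 = 9.63
  mobile: 0.21 × 28.5 = 5.985
  web: 0.08 × 46.5 = 3.72
Post-stratified estimate = 34.145 → 34.1.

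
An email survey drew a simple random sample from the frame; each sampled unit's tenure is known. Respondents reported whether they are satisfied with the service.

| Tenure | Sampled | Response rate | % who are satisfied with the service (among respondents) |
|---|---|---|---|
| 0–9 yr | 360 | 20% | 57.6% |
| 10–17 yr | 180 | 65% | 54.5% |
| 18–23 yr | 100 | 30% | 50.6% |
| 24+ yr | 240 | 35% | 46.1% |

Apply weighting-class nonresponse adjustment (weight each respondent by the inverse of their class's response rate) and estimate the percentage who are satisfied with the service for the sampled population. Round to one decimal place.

Weighting each respondent by the inverse class response rate inflates each class back to its sampled size, so the class weight is n_sampled:
  0–9 yr: 360 × 57.6 = 20,736
  10–17 yr: 180 × 54.5 = 9810
  18–23 yr: 100 × 50.6 = 5060
  24+ yr: 240 × 46.1 = 11,064
Adjusted estimate = 46,670 / 880 = 53.0341 → 53.0%.

53.0%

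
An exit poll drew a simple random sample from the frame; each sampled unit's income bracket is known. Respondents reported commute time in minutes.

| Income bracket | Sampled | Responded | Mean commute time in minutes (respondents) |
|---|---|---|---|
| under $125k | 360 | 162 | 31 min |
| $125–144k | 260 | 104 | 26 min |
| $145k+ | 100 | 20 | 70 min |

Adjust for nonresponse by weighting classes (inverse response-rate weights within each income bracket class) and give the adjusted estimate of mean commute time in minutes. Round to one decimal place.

34.6

Response rates by class: under $125k 162/360 = 45%, $125–144k 104/260 = 40%, $145k+ 20/100 = 20%.
With weight = n_sampled/n_responded per class, the weighted class total is n_sampled:
  under $125k: 360 × 31 = 11,160
  $125–144k: 260 × 26 = 6760
  $145k+: 100 × 70 = 7000
Adjusted estimate = 24,920 / 720 = 34.6111 → 34.6.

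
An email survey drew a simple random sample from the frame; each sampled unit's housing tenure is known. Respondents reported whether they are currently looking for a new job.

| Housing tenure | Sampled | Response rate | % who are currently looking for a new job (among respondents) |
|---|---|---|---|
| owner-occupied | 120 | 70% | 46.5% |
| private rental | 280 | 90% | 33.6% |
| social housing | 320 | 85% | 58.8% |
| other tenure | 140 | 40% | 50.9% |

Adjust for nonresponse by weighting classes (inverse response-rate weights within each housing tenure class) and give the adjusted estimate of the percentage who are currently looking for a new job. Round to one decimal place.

With weight = n_sampled/n_responded per class, the weighted class total is n_sampled:
  owner-occupied: 120 × 46.5 = 5580
  private rental: 280 × 33.6 = 9408
  social housing: 320 × 58.8 = 18,816
  other tenure: 140 × 50.9 = 7126
Adjusted estimate = 40,930 / 860 = 47.593 → 47.6%.

47.6%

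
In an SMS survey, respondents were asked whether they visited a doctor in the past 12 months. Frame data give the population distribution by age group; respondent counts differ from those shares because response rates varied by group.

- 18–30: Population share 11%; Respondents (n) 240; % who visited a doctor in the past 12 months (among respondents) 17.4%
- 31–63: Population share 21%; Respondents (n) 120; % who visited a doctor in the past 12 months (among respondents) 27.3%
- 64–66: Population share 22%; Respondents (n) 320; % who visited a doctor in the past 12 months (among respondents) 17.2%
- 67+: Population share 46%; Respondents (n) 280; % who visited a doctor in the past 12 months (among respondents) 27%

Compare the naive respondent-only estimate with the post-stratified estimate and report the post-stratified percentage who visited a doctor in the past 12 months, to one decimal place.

23.9%

Unadjusted (pooled respondent) estimate weights by respondent counts:
  (240/960)×17.4 + (120/960)×27.3 + (320/960)×17.2 + (280/960)×27 = 21.3708%
Post-stratified estimate weights by population shares:
  0.11×17.4 + 0.21×27.3 + 0.22×17.2 + 0.46×27 = 23.851%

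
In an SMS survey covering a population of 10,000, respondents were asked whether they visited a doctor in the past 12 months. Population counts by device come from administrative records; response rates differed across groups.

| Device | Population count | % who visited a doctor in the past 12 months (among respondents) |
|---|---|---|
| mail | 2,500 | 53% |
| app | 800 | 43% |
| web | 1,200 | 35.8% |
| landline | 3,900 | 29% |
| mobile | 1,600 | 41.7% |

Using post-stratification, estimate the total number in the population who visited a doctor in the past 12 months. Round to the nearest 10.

3,900

Apply each group's respondent rate to its population count:
  mail: 2,500 × 53% = 1325
  app: 800 × 43% = 344
  web: 1,200 × 35.8% = 429.6
  landline: 3,900 × 29% = 1131
  mobile: 1,600 × 41.7% = 667.2
Estimated total = 3896.8 → 3,900.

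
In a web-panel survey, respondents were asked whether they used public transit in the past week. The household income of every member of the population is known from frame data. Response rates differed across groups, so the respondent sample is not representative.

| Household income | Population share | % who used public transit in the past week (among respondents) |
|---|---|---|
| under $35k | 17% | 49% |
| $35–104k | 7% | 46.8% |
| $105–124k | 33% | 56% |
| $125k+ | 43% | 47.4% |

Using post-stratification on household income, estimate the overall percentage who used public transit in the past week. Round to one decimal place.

Each cell contributes population-share × respondent value:
  under $35k: 0.17 × 49 = 8.33
  $35–104k: 0.07 × 46.8 = 3.276
  $105–124k: 0.33 × 56 = 18.48
  $125k+: 0.43 × 47.4 = 20.382
Post-stratified estimate = 50.468 → 50.5%.

50.5%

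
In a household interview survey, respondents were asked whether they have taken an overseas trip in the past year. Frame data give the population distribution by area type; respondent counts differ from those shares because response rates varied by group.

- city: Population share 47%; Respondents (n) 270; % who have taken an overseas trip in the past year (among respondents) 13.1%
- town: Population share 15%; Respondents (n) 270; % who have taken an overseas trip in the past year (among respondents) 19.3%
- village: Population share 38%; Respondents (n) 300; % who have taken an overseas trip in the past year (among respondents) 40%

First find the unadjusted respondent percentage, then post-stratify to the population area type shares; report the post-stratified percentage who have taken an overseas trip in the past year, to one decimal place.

Naive respondent-only estimate (weights = respondent counts):
  (270/840)×13.1 + (270/840)×19.3 + (300/840)×40 = 24.7%
Post-stratifying to population shares instead:
  0.47×13.1 + 0.15×19.3 + 0.38×40 = 24.252%

24.3%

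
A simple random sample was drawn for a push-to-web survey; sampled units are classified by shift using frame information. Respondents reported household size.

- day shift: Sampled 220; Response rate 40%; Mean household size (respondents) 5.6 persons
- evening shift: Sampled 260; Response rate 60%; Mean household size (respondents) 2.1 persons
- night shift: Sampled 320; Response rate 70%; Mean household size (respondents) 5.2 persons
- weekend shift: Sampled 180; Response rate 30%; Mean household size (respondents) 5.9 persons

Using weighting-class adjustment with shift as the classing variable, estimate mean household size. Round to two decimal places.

4.60

Inverse-response-rate weighting restores each class to its sampled count, so class totals weight by n_sampled:
  day shift: 220 × 5.6 = 1232
  evening shift: 260 × 2.1 = 546
  night shift: 320 × 5.2 = 1664
  weekend shift: 180 × 5.9 = 1062
Adjusted estimate = 4504 / 980 = 4.59592 → 4.60.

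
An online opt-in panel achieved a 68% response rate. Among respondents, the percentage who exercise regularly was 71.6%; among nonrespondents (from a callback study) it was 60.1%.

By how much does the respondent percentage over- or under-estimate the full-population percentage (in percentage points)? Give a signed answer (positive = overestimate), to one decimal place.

+3.7 percentage points

Nonresponse fraction = 1 − 0.68 = 0.32.
Bias = (nonresponse fraction) × (respondent percentage − nonrespondent percentage)
     = 0.32 × (71.6 − 60.1) = 0.32 × 11.5 = 3.68.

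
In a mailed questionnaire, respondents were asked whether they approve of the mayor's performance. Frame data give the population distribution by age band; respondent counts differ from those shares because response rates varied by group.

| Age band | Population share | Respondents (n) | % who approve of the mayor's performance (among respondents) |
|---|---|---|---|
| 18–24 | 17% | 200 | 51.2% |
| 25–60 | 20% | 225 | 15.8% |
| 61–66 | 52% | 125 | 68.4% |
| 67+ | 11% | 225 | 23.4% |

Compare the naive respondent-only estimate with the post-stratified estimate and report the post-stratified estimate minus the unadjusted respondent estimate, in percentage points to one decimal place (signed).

Without adjustment, the pooled respondent share is:
  (200/775)×51.2 + (225/775)×15.8 + (125/775)×68.4 + (225/775)×23.4 = 35.6258%
Post-stratified estimate weights by population shares:
  0.17×51.2 + 0.2×15.8 + 0.52×68.4 + 0.11×23.4 = 50.006%
Difference = 50.006 − 35.6258 = 14.3802 pp.

+14.4 percentage points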